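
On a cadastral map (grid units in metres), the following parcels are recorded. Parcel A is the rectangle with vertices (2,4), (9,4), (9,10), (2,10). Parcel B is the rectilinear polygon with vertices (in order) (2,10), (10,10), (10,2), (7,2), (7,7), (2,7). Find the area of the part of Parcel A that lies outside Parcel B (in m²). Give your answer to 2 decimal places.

15.00

|Parcel A| = 42, |Parcel A∩Parcel B| = 27.
|Parcel A ∖ Parcel B| = |Parcel A| − |Parcel A∩Parcel B| = 42 − 27 = 15.00.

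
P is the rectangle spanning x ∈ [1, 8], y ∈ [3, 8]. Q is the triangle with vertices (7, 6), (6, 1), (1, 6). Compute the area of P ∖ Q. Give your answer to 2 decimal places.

|P| = 35, |P∩Q| = 12.6.
|P ∖ Q| = |P| − |P∩Q| = 35 − 12.6 = 22.40.

22.40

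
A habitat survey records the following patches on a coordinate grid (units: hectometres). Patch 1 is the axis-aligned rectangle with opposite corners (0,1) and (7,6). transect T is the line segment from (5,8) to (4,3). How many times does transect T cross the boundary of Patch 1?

The segment meets the boundary at (4.6,6).

1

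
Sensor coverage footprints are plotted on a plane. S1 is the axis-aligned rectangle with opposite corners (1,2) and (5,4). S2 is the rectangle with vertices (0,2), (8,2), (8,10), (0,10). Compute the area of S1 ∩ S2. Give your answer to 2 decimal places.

|S1∩S2|: x∈[1,5], y∈[2,4] → 4·2 = 8.

8.00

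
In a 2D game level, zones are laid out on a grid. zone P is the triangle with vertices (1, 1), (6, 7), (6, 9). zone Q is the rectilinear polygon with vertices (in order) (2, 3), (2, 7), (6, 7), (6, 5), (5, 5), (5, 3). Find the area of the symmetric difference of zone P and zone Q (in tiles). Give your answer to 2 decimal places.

|zone P| = 5, |zone Q| = 14, |zone P∩zone Q| = 3.3333.
|zone P △ zone Q| = |zone P| + |zone Q| − 2·|zone P∩zone Q| = 5 + 14 − 6.6667 = 12.33.

12.33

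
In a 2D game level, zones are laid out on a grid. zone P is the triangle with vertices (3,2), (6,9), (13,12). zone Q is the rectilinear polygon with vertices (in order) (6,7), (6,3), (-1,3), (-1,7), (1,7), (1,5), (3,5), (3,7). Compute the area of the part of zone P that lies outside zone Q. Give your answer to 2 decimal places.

|zone P| = 20, |zone P∩zone Q| = 4.8571.
|zone P ∖ zone Q| = |zone P| − |zone P∩zone Q| = 20 − 4.8571 = 15.14.

15.14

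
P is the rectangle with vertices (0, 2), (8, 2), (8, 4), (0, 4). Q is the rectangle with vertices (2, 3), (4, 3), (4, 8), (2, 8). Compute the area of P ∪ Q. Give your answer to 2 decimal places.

By inclusion–exclusion:
Individual areas: |P| = 16, |Q| = 10.
|P∩Q|: x∈[2,4], y∈[3,4] → 2·1 = 2.
|P ∪ Q| = 26 − 2 = 24.00.

24.00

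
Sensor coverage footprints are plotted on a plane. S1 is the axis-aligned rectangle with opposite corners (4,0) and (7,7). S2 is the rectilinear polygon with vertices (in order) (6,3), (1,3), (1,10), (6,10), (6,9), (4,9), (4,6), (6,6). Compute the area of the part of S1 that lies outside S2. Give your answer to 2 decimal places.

15.00

|S1| = 21, |S1∩S2| = 6.
|S1 ∖ S2| = |S1| − |S1∩S2| = 21 − 6 = 15.00.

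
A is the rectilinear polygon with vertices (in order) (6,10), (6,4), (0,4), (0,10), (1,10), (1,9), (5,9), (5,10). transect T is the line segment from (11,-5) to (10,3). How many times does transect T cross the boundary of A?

0

The segment lies entirely outside A and never meets its boundary.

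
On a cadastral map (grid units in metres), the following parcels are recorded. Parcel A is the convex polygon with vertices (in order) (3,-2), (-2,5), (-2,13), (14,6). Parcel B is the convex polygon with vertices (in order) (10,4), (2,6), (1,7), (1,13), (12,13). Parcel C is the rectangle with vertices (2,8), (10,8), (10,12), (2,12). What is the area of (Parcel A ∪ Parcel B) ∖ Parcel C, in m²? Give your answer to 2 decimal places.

127.61

|Parcel A ∪ Parcel B| = 159.6072.
|(Parcel A ∪ Parcel B) ∩ Parcel C| = 32.
|(Parcel A ∪ Parcel B) ∖ Parcel C| = 159.6072 − 32 = 127.61.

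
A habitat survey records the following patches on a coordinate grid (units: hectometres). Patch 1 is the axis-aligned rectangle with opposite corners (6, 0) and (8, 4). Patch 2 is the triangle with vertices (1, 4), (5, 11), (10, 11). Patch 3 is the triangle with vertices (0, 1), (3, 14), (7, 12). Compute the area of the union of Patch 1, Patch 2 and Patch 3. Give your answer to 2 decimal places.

By inclusion–exclusion:
Individual areas: |Patch 1| = 8, |Patch 2| = 17.5, |Patch 3| = 29.
|Patch 1∩Patch 2| = 0.
|Patch 1∩Patch 3| = 0.
|Patch 2∩Patch 3| = 7.3182.
|Patch 1∩Patch 2∩Patch 3| = 0.
|Patch 1 ∪ Patch 2 ∪ Patch 3| = 54.5 − 7.3182 + 0 = 47.18.

47.18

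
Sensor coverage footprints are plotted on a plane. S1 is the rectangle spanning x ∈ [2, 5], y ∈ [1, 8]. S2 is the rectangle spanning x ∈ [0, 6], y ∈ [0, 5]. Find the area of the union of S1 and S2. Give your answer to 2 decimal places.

By inclusion–exclusion:
Individual areas: |S1| = 21, |S2| = 30.
|S1∩S2|: x∈[2,5], y∈[1,5] → 3·4 = 12.
|S1 ∪ S2| = 51 − 12 = 39.00.

39.00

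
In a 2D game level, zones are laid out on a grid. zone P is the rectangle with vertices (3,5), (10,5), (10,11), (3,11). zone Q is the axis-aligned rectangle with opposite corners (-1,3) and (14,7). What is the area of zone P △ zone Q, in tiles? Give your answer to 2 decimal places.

74.00

|zone P∩zone Q|: x∈[3,10], y∈[5,7] → 7·2 = 14.
|zone P △ zone Q| = |zone P| + |zone Q| − 2·|zone P∩zone Q| = 42 + 60 − 28 = 74.00.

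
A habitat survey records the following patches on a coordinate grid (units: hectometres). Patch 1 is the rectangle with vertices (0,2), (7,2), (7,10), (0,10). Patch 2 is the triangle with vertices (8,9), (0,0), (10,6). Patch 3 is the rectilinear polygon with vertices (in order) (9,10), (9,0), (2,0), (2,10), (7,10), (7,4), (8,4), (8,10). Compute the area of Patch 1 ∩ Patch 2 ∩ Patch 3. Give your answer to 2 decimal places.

11.28

The intersection is the polygon with vertices (3.333,2), (2,2), (2,2.25), (7,7.875), (7,4.2).
By the shoelace formula its area is 11.28.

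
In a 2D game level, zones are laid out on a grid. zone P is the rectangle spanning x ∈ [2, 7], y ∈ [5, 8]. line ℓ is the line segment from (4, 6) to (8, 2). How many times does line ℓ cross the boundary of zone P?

The segment meets the boundary at (5,5).

1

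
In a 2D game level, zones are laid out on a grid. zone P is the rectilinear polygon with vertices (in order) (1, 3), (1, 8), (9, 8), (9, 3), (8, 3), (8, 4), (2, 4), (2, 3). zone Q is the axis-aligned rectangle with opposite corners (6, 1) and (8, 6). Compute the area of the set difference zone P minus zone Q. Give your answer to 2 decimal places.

30.00

|zone P| = 34, |zone P∩zone Q| = 4.
|zone P ∖ zone Q| = |zone P| − |zone P∩zone Q| = 34 − 4 = 30.00.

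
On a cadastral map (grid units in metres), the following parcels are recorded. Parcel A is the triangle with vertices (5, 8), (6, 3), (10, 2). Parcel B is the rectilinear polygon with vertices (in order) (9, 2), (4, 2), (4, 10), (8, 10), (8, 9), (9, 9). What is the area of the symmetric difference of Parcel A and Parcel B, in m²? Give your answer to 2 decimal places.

30.45

|Parcel A| = 9.5, |Parcel B| = 39, |Parcel A∩Parcel B| = 9.025.
|Parcel A △ Parcel B| = |Parcel A| + |Parcel B| − 2·|Parcel A∩Parcel B| = 9.5 + 39 − 18.05 = 30.45.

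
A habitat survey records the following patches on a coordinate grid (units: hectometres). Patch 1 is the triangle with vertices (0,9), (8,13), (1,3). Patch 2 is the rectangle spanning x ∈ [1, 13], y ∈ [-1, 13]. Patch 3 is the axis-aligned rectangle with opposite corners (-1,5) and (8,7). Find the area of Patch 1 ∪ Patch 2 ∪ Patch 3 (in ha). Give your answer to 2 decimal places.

174.25

By inclusion–exclusion:
Individual areas: |Patch 1| = 26, |Patch 2| = 168, |Patch 3| = 18.
|Patch 1∩Patch 2| = 22.75.
|Patch 1∩Patch 3| = 5.2.
|Patch 2∩Patch 3|: x∈[1,8], y∈[5,7] → 7·2 = 14.
|Patch 1∩Patch 2∩Patch 3| = 4.2.
|Patch 1 ∪ Patch 2 ∪ Patch 3| = 212 − 41.95 + 4.2 = 174.25.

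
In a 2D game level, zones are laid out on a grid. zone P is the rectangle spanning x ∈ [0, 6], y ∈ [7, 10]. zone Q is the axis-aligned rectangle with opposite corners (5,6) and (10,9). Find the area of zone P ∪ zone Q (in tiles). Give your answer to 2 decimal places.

31.00

By inclusion–exclusion:
Individual areas: |zone P| = 18, |zone Q| = 15.
|zone P∩zone Q|: x∈[5,6], y∈[7,9] → 1·2 = 2.
|zone P ∪ zone Q| = 33 − 2 = 31.00.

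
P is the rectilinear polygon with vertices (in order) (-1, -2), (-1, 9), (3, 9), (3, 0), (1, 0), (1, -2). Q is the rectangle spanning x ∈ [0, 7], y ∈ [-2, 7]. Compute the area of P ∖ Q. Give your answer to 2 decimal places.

|P| = 40, |P∩Q| = 23.
|P ∖ Q| = |P| − |P∩Q| = 40 − 23 = 17.00.

17.00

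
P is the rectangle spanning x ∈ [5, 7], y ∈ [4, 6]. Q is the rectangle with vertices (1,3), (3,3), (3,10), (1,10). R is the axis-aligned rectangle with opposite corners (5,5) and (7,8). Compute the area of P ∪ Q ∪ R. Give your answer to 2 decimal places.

22.00

By inclusion–exclusion:
Individual areas: |P| = 4, |Q| = 14, |R| = 6.
|P∩Q| = 0 (no overlap).
|P∩R|: x∈[5,7], y∈[5,6] → 2·1 = 2.
|Q∩R| = 0 (no overlap).
|P∩Q∩R| = 0.
|P ∪ Q ∪ R| = 24 − 2 + 0 = 22.00.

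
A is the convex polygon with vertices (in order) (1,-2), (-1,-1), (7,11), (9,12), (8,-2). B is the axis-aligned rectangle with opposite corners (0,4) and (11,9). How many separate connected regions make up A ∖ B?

A ∖ B splits into 2 disjoint pieces (area 45.9524, area 6.0119).

2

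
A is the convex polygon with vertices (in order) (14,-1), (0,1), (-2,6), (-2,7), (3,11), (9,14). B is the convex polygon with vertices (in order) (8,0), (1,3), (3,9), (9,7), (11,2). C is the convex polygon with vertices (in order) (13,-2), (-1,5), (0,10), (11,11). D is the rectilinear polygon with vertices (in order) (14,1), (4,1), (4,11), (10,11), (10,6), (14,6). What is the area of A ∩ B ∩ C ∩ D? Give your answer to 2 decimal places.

The intersection is the polygon with vertices (9,7), (11,2), (9.5,1), (7,1), (4,2.5), (4,8.667).
By the shoelace formula its area is 38.17.

38.17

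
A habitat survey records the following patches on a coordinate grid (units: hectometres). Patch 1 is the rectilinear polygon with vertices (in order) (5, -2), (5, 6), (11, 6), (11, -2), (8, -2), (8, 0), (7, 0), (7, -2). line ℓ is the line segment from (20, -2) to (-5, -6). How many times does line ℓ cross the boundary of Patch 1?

0

The segment lies entirely outside Patch 1 and never meets its boundary.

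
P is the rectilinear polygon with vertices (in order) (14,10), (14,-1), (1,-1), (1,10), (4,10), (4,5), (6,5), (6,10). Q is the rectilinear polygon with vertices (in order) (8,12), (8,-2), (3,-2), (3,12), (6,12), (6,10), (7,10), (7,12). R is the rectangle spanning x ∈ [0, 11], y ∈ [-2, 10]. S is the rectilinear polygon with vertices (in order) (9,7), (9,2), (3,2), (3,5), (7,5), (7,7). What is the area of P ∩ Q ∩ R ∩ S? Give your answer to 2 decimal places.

17.00

The intersection is the polygon with vertices (6,5), (7,5), (7,7), (8,7), (8,2), (3,2), (3,5), (4,5).
By the shoelace formula its area is 17.00.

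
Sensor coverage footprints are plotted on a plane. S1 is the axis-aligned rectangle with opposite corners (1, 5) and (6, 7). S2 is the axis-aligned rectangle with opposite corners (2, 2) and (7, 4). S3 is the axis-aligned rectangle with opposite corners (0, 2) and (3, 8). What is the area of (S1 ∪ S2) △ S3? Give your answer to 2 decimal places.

26.00

|S1 ∪ S2| = 20.
|(S1 ∪ S2) ∩ S3| = 6.
|(S1 ∪ S2) △ S3| = 20 + 18 − 12 = 26.00.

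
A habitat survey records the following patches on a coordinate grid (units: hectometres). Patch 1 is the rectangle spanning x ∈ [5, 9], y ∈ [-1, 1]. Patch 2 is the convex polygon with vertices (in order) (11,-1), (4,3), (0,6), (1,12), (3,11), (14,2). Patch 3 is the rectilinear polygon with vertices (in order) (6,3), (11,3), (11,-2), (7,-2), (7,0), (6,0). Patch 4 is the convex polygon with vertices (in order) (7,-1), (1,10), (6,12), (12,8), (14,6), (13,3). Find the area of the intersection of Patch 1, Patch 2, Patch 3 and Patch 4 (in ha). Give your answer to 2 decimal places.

0.63

The intersection is the polygon with vertices (7.5,1), (9,1), (9,0.333), (8.846,0.231).
By the shoelace formula its area is 0.63.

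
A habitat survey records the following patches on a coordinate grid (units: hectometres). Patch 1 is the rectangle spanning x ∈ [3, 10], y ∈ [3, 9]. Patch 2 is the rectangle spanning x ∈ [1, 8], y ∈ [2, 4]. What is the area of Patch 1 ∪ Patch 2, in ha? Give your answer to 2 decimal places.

51.00

By inclusion–exclusion:
Individual areas: |Patch 1| = 42, |Patch 2| = 14.
|Patch 1∩Patch 2|: x∈[3,8], y∈[3,4] → 5·1 = 5.
|Patch 1 ∪ Patch 2| = 56 − 5 = 51.00.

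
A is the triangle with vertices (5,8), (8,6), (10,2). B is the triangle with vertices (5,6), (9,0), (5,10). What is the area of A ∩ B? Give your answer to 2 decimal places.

0.45

The intersection is the polygon with vertices (6.091,7.273), (6.538,6.154), (5,8).
By the shoelace formula its area is 0.45.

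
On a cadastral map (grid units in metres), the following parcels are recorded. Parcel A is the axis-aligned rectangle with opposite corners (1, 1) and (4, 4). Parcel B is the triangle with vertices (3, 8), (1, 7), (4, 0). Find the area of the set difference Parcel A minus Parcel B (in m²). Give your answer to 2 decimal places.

|Parcel A| = 9, |Parcel A∩Parcel B| = 2.2768.
|Parcel A ∖ Parcel B| = |Parcel A| − |Parcel A∩Parcel B| = 9 − 2.2768 = 6.72.

6.72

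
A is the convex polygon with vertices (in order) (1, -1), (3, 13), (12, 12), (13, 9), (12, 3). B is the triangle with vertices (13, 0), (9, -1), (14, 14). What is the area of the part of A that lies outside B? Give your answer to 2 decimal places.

110.09

|A| = 118, |A∩B| = 7.908.
|A ∖ B| = |A| − |A∩B| = 118 − 7.908 = 110.09.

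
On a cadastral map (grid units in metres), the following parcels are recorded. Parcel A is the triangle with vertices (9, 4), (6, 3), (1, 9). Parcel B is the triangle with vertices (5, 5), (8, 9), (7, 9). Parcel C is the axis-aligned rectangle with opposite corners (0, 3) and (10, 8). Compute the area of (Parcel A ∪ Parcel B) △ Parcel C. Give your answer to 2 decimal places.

39.16

|Parcel A ∪ Parcel B| = 13.3541.
|(Parcel A ∪ Parcel B) ∩ Parcel C| = 12.0958.
|(Parcel A ∪ Parcel B) △ Parcel C| = 13.3541 + 50 − 24.1915 = 39.16.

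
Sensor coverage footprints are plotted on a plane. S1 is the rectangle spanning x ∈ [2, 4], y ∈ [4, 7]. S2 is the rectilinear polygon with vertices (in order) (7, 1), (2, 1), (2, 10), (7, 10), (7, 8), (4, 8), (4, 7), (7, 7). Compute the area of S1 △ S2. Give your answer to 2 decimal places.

36.00

|S1| = 6, |S2| = 42, |S1∩S2| = 6.
|S1 △ S2| = |S1| + |S2| − 2·|S1∩S2| = 6 + 42 − 12 = 36.00.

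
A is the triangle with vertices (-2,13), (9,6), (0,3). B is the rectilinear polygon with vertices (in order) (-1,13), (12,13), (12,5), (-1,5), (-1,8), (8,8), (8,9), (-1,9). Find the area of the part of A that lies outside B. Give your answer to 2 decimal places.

|A| = 48, |A∩B| = 33.3468.
|A ∖ B| = |A| − |A∩B| = 48 − 33.3468 = 14.65.

14.65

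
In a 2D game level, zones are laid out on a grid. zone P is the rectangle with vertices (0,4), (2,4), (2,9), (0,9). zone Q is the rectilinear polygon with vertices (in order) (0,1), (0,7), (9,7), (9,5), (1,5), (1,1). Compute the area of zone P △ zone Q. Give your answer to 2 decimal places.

22.00

|zone P| = 10, |zone Q| = 22, |zone P∩zone Q| = 5.
|zone P △ zone Q| = |zone P| + |zone Q| − 2·|zone P∩zone Q| = 10 + 22 − 10 = 22.00.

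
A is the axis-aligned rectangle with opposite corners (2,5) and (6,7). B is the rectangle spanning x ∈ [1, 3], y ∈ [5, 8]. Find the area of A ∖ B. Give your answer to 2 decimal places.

6.00

|A∩B|: x∈[2,3], y∈[5,7] → 1·2 = 2.
|A| = 8.
|A ∖ B| = |A| − |A∩B| = 8 − 2 = 6.00.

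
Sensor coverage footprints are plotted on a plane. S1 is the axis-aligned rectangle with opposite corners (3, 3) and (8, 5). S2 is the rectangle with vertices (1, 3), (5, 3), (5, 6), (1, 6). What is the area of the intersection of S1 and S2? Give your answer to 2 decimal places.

4.00

|S1∩S2|: x∈[3,5], y∈[3,5] → 2·2 = 4.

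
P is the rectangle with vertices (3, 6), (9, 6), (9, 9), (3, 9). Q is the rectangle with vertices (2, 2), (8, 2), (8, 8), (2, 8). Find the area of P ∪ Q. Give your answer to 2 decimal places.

44.00

By inclusion–exclusion:
Individual areas: |P| = 18, |Q| = 36.
|P∩Q|: x∈[3,8], y∈[6,8] → 5·2 = 10.
|P ∪ Q| = 54 − 10 = 44.00.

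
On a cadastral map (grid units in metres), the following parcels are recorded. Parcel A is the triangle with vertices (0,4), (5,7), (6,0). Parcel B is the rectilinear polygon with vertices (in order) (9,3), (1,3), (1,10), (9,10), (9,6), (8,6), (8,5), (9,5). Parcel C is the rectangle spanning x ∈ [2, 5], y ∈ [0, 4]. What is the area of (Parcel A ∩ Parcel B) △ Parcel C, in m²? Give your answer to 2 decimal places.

18.26

|Parcel A ∩ Parcel B| = 12.2595.
|(Parcel A ∩ Parcel B) ∩ Parcel C| = 3.
|(Parcel A ∩ Parcel B) △ Parcel C| = 12.2595 + 12 − 6 = 18.26.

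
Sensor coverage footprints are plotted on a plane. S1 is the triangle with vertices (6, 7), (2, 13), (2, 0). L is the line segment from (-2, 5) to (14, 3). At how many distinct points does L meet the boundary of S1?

2

The segment meets the boundary at (4.4,4.2), (2,4.5).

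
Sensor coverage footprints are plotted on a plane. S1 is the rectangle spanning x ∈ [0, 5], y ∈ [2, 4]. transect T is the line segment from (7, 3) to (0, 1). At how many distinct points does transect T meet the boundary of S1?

2

The segment meets the boundary at (3.5,2), (5,2.429).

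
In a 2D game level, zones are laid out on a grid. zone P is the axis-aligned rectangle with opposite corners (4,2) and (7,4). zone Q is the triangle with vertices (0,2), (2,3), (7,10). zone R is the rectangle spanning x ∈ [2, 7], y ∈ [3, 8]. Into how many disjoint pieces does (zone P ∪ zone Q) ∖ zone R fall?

3

(zone P ∪ zone Q) ∖ zone R splits into 3 disjoint pieces (area 3, area 0.3214, area 1.2857).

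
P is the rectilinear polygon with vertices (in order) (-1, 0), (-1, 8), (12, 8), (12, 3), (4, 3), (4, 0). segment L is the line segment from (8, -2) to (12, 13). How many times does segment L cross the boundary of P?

2

The segment meets the boundary at (9.333,3), (10.667,8).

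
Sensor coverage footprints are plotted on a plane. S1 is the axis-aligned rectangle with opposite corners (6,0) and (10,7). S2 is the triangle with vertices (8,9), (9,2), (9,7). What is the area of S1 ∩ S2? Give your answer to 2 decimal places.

The intersection is the polygon with vertices (9,7), (9,2), (8.286,7).
By the shoelace formula its area is 1.79.

1.79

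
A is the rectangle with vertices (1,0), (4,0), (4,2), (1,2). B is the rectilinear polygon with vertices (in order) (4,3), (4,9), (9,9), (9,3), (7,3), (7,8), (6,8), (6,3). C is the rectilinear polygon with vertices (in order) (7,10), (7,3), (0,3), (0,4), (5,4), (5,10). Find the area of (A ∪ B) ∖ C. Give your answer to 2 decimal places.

23.00

|A ∪ B| = 31.
|(A ∪ B) ∩ C| = 8.
|(A ∪ B) ∖ C| = 31 − 8 = 23.00.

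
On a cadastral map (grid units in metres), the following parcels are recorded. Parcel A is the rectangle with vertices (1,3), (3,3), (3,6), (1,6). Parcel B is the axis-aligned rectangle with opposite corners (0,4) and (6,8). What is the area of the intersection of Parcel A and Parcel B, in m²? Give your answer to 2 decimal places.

4.00

|Parcel A∩Parcel B|: x∈[1,3], y∈[4,6] → 2·2 = 4.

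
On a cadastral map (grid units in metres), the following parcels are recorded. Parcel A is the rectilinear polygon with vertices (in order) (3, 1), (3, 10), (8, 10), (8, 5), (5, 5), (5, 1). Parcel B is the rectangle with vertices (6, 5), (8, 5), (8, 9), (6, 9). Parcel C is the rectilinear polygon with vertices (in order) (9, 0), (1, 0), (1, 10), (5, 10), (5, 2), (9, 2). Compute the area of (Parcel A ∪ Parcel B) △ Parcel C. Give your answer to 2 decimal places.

45.00

|Parcel A ∪ Parcel B| = 33.
|(Parcel A ∪ Parcel B) ∩ Parcel C| = 18.
|(Parcel A ∪ Parcel B) △ Parcel C| = 33 + 48 − 36 = 45.00.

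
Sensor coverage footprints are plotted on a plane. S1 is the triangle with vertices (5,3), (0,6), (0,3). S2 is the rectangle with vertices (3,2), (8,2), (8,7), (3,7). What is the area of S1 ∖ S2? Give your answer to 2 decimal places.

|S1| = 7.5, |S1∩S2| = 1.2.
|S1 ∖ S2| = |S1| − |S1∩S2| = 7.5 − 1.2 = 6.30.

6.30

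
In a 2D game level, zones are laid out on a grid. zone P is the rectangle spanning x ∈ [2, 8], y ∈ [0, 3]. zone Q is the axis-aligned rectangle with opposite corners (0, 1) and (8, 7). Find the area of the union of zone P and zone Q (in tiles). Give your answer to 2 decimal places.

54.00

By inclusion–exclusion:
Individual areas: |zone P| = 18, |zone Q| = 48.
|zone P∩zone Q|: x∈[2,8], y∈[1,3] → 6·2 = 12.
|zone P ∪ zone Q| = 66 − 12 = 54.00.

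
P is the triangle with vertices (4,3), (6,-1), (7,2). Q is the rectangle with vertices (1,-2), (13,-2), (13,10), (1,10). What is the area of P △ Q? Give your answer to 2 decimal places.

|P| = 5, |Q| = 144, |P∩Q| = 5.
|P △ Q| = |P| + |Q| − 2·|P∩Q| = 5 + 144 − 10 = 139.00.

139.00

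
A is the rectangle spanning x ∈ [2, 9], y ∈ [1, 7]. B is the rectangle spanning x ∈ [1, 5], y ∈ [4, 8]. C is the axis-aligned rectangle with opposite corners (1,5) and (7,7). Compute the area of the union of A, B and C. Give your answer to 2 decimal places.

By inclusion–exclusion:
Individual areas: |A| = 42, |B| = 16, |C| = 12.
|A∩B|: x∈[2,5], y∈[4,7] → 3·3 = 9.
|A∩C|: x∈[2,7], y∈[5,7] → 5·2 = 10.
|B∩C|: x∈[1,5], y∈[5,7] → 4·2 = 8.
|A∩B∩C| = 6.
|A ∪ B ∪ C| = 70 − 27 + 6 = 49.00.

49.00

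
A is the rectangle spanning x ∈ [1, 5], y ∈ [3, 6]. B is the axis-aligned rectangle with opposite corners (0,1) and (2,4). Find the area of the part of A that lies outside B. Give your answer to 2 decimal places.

11.00

|A∩B|: x∈[1,2], y∈[3,4] → 1·1 = 1.
|A| = 12.
|A ∖ B| = |A| − |A∩B| = 12 − 1 = 11.00.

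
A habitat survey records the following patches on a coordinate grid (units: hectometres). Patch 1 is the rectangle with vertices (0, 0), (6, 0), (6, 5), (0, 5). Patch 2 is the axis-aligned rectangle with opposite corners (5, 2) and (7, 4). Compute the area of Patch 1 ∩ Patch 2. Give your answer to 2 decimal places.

|Patch 1∩Patch 2|: x∈[5,6], y∈[2,4] → 1·2 = 2.

2.00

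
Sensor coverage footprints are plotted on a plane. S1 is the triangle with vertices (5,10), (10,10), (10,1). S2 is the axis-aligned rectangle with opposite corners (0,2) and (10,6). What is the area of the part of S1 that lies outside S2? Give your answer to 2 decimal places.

|S1| = 22.5, |S1∩S2| = 6.6667.
|S1 ∖ S2| = |S1| − |S1∩S2| = 22.5 − 6.6667 = 15.83.

15.83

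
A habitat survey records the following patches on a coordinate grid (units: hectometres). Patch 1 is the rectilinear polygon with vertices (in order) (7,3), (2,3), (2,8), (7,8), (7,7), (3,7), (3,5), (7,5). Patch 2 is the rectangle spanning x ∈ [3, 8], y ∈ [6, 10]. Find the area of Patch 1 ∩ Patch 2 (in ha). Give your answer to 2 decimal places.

4.00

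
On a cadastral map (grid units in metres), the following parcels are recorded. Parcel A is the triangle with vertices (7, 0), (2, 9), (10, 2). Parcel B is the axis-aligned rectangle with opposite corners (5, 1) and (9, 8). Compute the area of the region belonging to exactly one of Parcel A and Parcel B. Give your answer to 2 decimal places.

|Parcel A| = 18.5, |Parcel B| = 28, |Parcel A∩Parcel B| = 12.5389.
|Parcel A △ Parcel B| = |Parcel A| + |Parcel B| − 2·|Parcel A∩Parcel B| = 18.5 + 28 − 25.0778 = 21.42.

21.42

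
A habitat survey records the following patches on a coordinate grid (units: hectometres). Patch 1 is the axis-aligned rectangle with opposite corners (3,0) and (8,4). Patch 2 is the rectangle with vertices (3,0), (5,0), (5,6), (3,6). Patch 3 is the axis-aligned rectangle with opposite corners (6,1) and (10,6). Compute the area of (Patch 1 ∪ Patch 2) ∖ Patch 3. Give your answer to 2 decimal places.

18.00

|Patch 1 ∪ Patch 2| = 24.
|(Patch 1 ∪ Patch 2) ∩ Patch 3| = 6.
|(Patch 1 ∪ Patch 2) ∖ Patch 3| = 24 − 6 = 18.00.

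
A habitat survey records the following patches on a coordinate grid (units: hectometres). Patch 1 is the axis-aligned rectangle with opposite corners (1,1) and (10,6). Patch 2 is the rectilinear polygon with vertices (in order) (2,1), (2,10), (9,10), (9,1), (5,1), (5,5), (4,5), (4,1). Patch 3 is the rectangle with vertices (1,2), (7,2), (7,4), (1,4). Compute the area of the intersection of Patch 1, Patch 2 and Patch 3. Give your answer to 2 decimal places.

8.00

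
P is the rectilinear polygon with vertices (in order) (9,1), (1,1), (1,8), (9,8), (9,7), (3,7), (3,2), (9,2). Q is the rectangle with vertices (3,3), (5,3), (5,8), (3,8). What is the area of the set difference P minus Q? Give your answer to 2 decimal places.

|P| = 26, |P∩Q| = 2.
|P ∖ Q| = |P| − |P∩Q| = 26 − 2 = 24.00.

24.00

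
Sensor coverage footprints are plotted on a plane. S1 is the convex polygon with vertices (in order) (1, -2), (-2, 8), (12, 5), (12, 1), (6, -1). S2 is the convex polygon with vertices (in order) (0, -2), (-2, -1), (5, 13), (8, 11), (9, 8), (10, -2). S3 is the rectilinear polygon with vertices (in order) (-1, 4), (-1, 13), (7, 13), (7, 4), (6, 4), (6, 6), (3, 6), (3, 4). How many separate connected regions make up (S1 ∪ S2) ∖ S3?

(S1 ∪ S2) ∖ S3 splits into 2 disjoint pieces (area 1.5595, area 95.291).

2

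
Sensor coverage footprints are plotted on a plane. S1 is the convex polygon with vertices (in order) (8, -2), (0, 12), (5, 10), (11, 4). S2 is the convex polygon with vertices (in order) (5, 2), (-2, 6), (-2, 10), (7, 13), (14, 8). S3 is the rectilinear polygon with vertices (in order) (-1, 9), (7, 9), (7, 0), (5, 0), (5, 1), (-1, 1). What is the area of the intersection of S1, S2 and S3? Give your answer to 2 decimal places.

The intersection is the polygon with vertices (7,8), (7,3.333), (5.517,2.345), (1.714,9), (6,9).
By the shoelace formula its area is 21.29.

21.29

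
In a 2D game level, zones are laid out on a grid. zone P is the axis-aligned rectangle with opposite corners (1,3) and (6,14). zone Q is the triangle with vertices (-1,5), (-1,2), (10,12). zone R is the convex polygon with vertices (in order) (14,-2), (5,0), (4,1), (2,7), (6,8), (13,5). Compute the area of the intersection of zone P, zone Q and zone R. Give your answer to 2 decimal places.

3.25

The intersection is the polygon with vertices (2.581,5.256), (2.025,6.925), (2.235,7.059), (5.448,7.862).
By the shoelace formula its area is 3.25.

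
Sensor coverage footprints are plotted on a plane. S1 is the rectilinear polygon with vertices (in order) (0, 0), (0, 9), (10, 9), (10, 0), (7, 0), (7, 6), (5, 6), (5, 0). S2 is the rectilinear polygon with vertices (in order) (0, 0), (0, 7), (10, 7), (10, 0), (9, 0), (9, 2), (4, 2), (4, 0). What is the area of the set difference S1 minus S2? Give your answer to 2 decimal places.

|S1| = 78, |S1∩S2| = 52.
|S1 ∖ S2| = |S1| − |S1∩S2| = 78 − 52 = 26.00.

26.00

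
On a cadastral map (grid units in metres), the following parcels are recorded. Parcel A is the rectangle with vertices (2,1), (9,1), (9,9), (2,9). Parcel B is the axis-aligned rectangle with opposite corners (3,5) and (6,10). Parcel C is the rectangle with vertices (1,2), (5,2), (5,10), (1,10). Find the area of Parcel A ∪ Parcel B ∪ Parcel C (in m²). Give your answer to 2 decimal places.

68.00

By inclusion–exclusion:
Individual areas: |Parcel A| = 56, |Parcel B| = 15, |Parcel C| = 32.
|Parcel A∩Parcel B|: x∈[3,6], y∈[5,9] → 3·4 = 12.
|Parcel A∩Parcel C|: x∈[2,5], y∈[2,9] → 3·7 = 21.
|Parcel B∩Parcel C|: x∈[3,5], y∈[5,10] → 2·5 = 10.
|Parcel A∩Parcel B∩Parcel C| = 8.
|Parcel A ∪ Parcel B ∪ Parcel C| = 103 − 43 + 8 = 68.00.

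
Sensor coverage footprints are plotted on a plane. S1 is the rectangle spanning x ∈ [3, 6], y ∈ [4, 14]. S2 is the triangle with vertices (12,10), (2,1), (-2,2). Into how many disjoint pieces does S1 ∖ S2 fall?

S1 ∖ S2 splits into 2 disjoint pieces (area 0.2, area 24.8571).

2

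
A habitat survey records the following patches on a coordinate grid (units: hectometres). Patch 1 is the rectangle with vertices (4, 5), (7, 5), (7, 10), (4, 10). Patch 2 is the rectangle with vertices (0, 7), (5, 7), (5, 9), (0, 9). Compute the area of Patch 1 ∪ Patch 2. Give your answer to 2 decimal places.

23.00

By inclusion–exclusion:
Individual areas: |Patch 1| = 15, |Patch 2| = 10.
|Patch 1∩Patch 2|: x∈[4,5], y∈[7,9] → 1·2 = 2.
|Patch 1 ∪ Patch 2| = 25 − 2 = 23.00.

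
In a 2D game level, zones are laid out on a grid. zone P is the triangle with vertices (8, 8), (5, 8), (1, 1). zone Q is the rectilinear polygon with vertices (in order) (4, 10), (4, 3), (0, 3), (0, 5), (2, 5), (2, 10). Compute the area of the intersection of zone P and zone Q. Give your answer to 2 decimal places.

The intersection is the polygon with vertices (4,6.25), (4,4), (3,3), (2.143,3).
By the shoelace formula its area is 2.52.

2.52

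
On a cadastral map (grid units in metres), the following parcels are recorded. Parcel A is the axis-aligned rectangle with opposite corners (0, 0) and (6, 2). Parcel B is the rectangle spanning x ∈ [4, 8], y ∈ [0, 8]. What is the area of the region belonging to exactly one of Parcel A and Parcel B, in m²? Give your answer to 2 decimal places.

36.00

|Parcel A∩Parcel B|: x∈[4,6], y∈[0,2] → 2·2 = 4.
|Parcel A △ Parcel B| = |Parcel A| + |Parcel B| − 2·|Parcel A∩Parcel B| = 12 + 32 − 8 = 36.00.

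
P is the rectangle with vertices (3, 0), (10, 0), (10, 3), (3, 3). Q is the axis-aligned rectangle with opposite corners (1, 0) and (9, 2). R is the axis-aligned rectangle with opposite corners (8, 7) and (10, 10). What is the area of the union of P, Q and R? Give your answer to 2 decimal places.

By inclusion–exclusion:
Individual areas: |P| = 21, |Q| = 16, |R| = 6.
|P∩Q|: x∈[3,9], y∈[0,2] → 6·2 = 12.
|P∩R| = 0 (no overlap).
|Q∩R| = 0 (no overlap).
|P∩Q∩R| = 0.
|P ∪ Q ∪ R| = 43 − 12 + 0 = 31.00.

31.00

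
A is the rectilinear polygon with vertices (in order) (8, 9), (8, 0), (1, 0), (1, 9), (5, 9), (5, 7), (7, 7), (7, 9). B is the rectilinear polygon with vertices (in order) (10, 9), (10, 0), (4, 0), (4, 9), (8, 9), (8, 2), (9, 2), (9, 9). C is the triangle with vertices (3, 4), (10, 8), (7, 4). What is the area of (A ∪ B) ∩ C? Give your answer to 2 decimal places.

|A ∪ B| = 74.
|(A ∪ B) ∩ C| = 6.86.

6.86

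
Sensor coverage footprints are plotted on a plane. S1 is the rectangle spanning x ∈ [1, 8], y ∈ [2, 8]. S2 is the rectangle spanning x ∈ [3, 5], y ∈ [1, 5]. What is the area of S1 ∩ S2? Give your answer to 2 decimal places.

6.00

|S1∩S2|: x∈[3,5], y∈[2,5] → 2·3 = 6.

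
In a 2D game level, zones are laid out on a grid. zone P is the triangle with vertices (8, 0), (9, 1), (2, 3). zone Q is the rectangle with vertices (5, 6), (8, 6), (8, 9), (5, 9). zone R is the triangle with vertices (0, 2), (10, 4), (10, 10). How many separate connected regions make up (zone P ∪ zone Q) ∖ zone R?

(zone P ∪ zone Q) ∖ zone R splits into 2 disjoint pieces (area 4.3866, area 5.4).

2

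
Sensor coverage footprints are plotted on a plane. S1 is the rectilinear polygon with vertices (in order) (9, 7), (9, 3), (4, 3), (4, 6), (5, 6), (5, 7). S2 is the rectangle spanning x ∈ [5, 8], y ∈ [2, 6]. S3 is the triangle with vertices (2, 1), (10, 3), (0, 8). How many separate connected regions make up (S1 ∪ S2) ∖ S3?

(S1 ∪ S2) ∖ S3 splits into 2 disjoint pieces (area 0.5, area 10.25).

2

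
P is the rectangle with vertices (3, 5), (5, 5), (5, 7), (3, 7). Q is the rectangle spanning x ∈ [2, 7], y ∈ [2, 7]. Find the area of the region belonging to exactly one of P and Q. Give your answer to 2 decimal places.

21.00

|P∩Q|: x∈[3,5], y∈[5,7] → 2·2 = 4.
|P △ Q| = |P| + |Q| − 2·|P∩Q| = 4 + 25 − 8 = 21.00.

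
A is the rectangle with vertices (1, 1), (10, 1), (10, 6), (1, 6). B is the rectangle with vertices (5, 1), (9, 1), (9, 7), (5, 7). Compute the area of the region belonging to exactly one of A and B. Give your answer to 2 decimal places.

|A∩B|: x∈[5,9], y∈[1,6] → 4·5 = 20.
|A △ B| = |A| + |B| − 2·|A∩B| = 45 + 24 − 40 = 29.00.

29.00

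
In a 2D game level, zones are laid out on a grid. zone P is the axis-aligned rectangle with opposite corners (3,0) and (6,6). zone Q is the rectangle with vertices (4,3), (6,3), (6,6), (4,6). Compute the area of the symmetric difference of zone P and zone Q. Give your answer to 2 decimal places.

|zone P∩zone Q|: x∈[4,6], y∈[3,6] → 2·3 = 6.
|zone P △ zone Q| = |zone P| + |zone Q| − 2·|zone P∩zone Q| = 18 + 6 − 12 = 12.00.

12.00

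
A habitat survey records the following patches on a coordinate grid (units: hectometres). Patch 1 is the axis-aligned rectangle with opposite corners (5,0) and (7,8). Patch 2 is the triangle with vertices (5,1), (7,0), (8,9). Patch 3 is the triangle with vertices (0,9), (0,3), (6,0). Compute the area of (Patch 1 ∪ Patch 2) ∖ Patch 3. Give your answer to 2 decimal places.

18.67

|Patch 1 ∪ Patch 2| = 19.1667.
|(Patch 1 ∪ Patch 2) ∩ Patch 3| = 0.5.
|(Patch 1 ∪ Patch 2) ∖ Patch 3| = 19.1667 − 0.5 = 18.67.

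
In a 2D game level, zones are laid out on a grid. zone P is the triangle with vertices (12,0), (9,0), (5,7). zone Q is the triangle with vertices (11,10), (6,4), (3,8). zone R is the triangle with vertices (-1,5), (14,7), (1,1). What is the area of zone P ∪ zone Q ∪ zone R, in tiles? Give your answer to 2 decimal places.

56.47

By inclusion–exclusion:
Individual areas: |zone P| = 10.5, |zone Q| = 19, |zone R| = 32.
|zone P∩zone Q| = 1.0193.
|zone P∩zone R| = 1.7488.
|zone Q∩zone R| = 3.0263.
|zone P∩zone Q∩zone R| = 0.7663.
|zone P ∪ zone Q ∪ zone R| = 61.5 − 5.7944 + 0.7663 = 56.47.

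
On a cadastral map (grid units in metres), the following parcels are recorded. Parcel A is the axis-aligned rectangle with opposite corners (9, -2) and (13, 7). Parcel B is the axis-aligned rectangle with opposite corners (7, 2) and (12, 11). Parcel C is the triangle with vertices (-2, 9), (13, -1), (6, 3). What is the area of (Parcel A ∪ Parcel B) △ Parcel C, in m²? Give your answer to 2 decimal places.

68.30

|Parcel A ∪ Parcel B| = 66.
|(Parcel A ∪ Parcel B) ∩ Parcel C| = 1.3512.
|(Parcel A ∪ Parcel B) △ Parcel C| = 66 + 5 − 2.7024 = 68.30.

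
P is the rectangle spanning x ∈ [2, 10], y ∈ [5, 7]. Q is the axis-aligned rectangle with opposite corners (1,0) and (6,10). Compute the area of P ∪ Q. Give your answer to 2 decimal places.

By inclusion–exclusion:
Individual areas: |P| = 16, |Q| = 50.
|P∩Q|: x∈[2,6], y∈[5,7] → 4·2 = 8.
|P ∪ Q| = 66 − 8 = 58.00.

58.00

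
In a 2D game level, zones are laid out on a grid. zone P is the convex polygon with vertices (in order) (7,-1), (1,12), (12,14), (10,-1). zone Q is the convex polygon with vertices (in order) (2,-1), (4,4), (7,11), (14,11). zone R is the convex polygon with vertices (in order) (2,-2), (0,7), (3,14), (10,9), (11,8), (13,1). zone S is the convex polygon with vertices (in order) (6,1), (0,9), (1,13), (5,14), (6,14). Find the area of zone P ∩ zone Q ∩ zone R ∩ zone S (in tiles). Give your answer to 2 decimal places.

5.72

The intersection is the polygon with vertices (5.421,2.421), (4.333,4.778), (6,8.667), (6,3).
By the shoelace formula its area is 5.72.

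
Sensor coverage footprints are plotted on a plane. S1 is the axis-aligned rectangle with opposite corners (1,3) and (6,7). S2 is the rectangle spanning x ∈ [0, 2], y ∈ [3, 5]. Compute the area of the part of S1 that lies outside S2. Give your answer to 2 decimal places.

18.00

|S1∩S2|: x∈[1,2], y∈[3,5] → 1·2 = 2.
|S1| = 20.
|S1 ∖ S2| = |S1| − |S1∩S2| = 20 − 2 = 18.00.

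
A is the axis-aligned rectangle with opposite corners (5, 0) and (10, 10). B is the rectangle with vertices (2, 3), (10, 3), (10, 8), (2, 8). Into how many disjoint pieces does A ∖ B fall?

2

A ∖ B splits into 2 disjoint pieces (area 15, area 10).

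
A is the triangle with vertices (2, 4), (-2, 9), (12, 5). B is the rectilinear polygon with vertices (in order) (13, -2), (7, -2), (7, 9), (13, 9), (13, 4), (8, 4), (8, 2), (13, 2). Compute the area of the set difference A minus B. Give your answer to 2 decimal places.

|A| = 27, |A∩B| = 4.8214.
|A ∖ B| = |A| − |A∩B| = 27 − 4.8214 = 22.18.

22.18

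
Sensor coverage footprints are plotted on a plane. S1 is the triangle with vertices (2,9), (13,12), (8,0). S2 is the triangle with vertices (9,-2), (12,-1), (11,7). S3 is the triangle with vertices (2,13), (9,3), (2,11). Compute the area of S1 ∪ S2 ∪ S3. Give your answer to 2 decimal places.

By inclusion–exclusion:
Individual areas: |S1| = 58.5, |S2| = 12.5, |S3| = 7.
|S1∩S2| = 0.
|S1∩S3| = 3.7106.
|S2∩S3| = 0.
|S1∩S2∩S3| = 0.
|S1 ∪ S2 ∪ S3| = 78 − 3.7106 + 0 = 74.29.

74.29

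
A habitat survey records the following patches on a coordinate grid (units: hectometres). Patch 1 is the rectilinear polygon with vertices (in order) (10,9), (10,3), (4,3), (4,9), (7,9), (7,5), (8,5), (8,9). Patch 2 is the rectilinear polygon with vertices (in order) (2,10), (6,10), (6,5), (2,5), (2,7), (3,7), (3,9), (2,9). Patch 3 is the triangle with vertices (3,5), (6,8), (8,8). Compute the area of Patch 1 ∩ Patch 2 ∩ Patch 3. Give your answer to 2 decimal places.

1.60

The intersection is the polygon with vertices (6,6.8), (4,5.6), (4,6), (6,8).
By the shoelace formula its area is 1.60.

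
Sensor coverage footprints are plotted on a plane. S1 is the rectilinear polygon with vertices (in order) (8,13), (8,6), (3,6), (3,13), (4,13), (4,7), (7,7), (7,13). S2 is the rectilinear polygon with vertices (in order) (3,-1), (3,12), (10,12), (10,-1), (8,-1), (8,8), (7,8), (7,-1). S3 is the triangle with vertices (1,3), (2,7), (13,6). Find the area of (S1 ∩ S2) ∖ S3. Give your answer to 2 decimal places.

10.09

|S1 ∩ S2| = 13.
|(S1 ∩ S2) ∩ S3| = 2.9091.
|(S1 ∩ S2) ∖ S3| = 13 − 2.9091 = 10.09.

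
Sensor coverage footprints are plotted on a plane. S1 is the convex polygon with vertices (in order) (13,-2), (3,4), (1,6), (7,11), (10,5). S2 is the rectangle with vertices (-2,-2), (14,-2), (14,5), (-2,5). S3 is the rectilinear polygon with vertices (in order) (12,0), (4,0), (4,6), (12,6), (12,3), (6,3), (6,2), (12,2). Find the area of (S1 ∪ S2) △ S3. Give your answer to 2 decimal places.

|S1 ∪ S2| = 141.5.
|(S1 ∪ S2) ∩ S3| = 39.75.
|(S1 ∪ S2) △ S3| = 141.5 + 42 − 79.5 = 104.00.

104.00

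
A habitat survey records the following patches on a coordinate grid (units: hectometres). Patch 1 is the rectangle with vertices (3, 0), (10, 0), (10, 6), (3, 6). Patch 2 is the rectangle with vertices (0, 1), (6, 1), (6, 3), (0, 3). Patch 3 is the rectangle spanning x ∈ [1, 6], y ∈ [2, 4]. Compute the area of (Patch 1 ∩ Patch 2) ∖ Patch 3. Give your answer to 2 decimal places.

|Patch 1 ∩ Patch 2| = 6.
|(Patch 1 ∩ Patch 2) ∩ Patch 3| = 3.
|(Patch 1 ∩ Patch 2) ∖ Patch 3| = 6 − 3 = 3.00.

3.00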